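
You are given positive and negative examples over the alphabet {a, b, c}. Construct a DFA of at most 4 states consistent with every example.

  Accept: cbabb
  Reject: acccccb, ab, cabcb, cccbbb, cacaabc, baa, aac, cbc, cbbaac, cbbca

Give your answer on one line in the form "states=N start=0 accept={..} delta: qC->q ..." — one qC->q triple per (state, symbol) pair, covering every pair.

Fold the examples into a partial DFA from state 0: repeatedly fix the first undefined (state, symbol) met by the shortest-then-alphabetical prefix, trying targets in increasing order and rejecting any under which an Accept and a Reject string meet in one state with the same remainder; add a state when all current targets are rejected. Accepting states are where Accept strings end.
a: 0a undefined. 0a->0: ok.
b: 0b undefined. 0b->0: ok.
c: 0c undefined. 0c->0: no, cbabb/acccccb meet in 0. Open state 1: 0c->1.
ca: 1a undefined. 1a->0: ok.
cb: 1b undefined. 1b->0: no, cbabb/ab meet in 0. 1b->1: no, cbabb/ab meet in 0. Open state 2: 1b->2.
cc: 1c undefined. 1c->0: ok.
cba: 2a undefined. 2a->0: no, cbabb/ab meet in 0. 2a->1: ok.
cbb: 2b undefined. 2b->0: no, cbabb/ab meet in 0. 2b->1: no, cbabb/cacaabc meet in 1. 2b->2: no, cbabb/acccccb meet in 2. Open state 3: 2b->3.
cbc: 2c undefined. 2c->0: ok.
cbba: 3a undefined. 3a->0: ok.
cbbc: 3c undefined. 3c->0: ok.
cccbbb: 3b undefined. 3b->0: ok.
All examples now run through 4 states with every (state, symbol) defined. Accept strings end in {3}, Reject strings end in {0,1,2}; accept={3}.

states=4 start=0 accept={3} delta: 0a->0 0b->0 0c->1 1a->0 1b->2 1c->0 2a->1 2b->3 2c->0 3a->0 3b->0 3c->0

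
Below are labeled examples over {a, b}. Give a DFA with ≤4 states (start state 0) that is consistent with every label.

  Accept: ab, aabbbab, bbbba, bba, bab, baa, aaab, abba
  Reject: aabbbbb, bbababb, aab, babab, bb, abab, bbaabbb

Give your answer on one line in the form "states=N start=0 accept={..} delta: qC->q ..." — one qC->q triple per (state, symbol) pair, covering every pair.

Grow the machine one transition at a time. Run the examples from 0; the earliest place one falls off (shortest prefix, ties alphabetical) gets sent to the lowest-numbered state that keeps every Accept/Reject pair distinguishable — a pair clashes when both reach the same state with identical unread suffix — and to a fresh state only if none does.
a: 0a undefined. 0a->0: no, ab/aab meet in 0 with "b" left. Open state 1: 0a->1.
b: 0b undefined. 0b->0: ok.
aa: 1a undefined. 1a->0: no, baa/aabbbbb meet in 0. 1a->1: no, ab/aab meet in 1 with "b" left. Open state 2: 1a->2.
ab: 1b undefined. 1b->0: no, ab/bbababb meet in 0. 1b->1: ok.
aaa: 2a undefined. 2a->0: no, aaab/bb meet in 0. 2a->1: ok.
aab: 2b undefined. 2b->0: ok.
All examples now run through 3 states with every (state, symbol) defined. Accept strings end in {1,2}, Reject strings end in {0}; accept={1,2}.

states=3 start=0 accept={1,2} delta: 0a->1 0b->0 1a->2 1b->1 2a->1 2b->0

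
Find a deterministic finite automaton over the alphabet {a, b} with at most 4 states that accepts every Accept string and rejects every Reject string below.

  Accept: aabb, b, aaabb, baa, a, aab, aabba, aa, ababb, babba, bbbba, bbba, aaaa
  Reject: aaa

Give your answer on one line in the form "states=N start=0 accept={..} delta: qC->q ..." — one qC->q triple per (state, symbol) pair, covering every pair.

Grow the machine one transition at a time. Run the examples from 0; the earliest place one falls off (shortest prefix, ties alphabetical) gets sent to the lowest-numbered state that keeps every Accept/Reject pair distinguishable — a pair clashes when both reach the same state with identical unread suffix — and to a fresh state only if none does.
a: 0a undefined. 0a->0: no, a/aaa meet in 0. Open state 1: 0a->1.
b: 0b undefined. 0b->0: ok.
aa: 1a undefined. 1a->0: no, a/aaa meet in 1. 1a->1: no, baa/aaa meet in 1. Open state 2: 1a->2.
ab: 1b undefined. 1b->0: ok.
aaa: 2a undefined. 2a->0: no, b/aaa meet in 0. 2a->1: no, a/aaa meet in 1. 2a->2: no, baa/aaa meet in 2. Open state 3: 2a->3.
aab: 2b undefined. 2b->0: ok.
aaaa: 3a undefined. 3a->0: ok.
aaab: 3b undefined. 3b->0: ok.
All examples now run through 4 states with every (state, symbol) defined. Accept strings end in {0,1,2}, Reject strings end in {3}; accept={0,1,2}.

states=4 start=0 accept={0,1,2} delta: 0a->1 0b->0 1a->2 1b->0 2a->3 2b->0 3a->0 3b->0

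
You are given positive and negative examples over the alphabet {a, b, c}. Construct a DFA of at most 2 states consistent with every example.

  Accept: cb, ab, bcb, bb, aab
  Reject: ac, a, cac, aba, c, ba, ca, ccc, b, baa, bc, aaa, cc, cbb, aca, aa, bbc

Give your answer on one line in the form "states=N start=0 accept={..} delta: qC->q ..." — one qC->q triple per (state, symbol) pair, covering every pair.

Grow the machine one transition at a time. Run the examples from 0; the earliest place one falls off (shortest prefix, ties alphabetical) gets sent to the lowest-numbered state that keeps every Accept/Reject pair distinguishable — a pair clashes when both reach the same state with identical unread suffix — and to a fresh state only if none does.
a: 0a undefined. 0a->0: no, ab/b meet in 0 with "b" left. Open state 1: 0a->1.
b: 0b undefined. 0b->0: no, bb/b meet in 0. 0b->1: ok.
c: 0c undefined. 0c->0: no, cb/a meet in 1. 0c->1: ok.
aa: 1a undefined. 1a->0: no, aab/a meet in 1. 1a->1: ok.
ab: 1b undefined. 1b->0: ok.
ac: 1c undefined. 1c->0: no, cb/ac meet in 0. 1c->1: ok.
All examples now run through 2 states with every (state, symbol) defined. Accept strings end in {0}, Reject strings end in {1}; accept={0}.

states=2 start=0 accept={0} delta: 0a->1 0b->1 0c->1 1a->1 1b->0 1c->1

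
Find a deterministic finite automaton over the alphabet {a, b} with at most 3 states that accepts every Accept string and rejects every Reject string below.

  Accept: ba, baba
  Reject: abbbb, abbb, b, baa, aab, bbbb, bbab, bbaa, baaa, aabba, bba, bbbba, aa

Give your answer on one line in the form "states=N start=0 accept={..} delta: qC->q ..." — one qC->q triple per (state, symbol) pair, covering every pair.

states=3 start=0 accept={2} delta: 0a->0 0b->1 1a->2 1b->0 2a->0 2b->1

Grow the machine one transition at a time. Run the examples from 0; the earliest place one falls off (shortest prefix, ties alphabetical) gets sent to the lowest-numbered state that keeps every Accept/Reject pair distinguishable — a pair clashes when both reach the same state with identical unread suffix — and to a fresh state only if none does.
a: 0a undefined. 0a->0: ok.
b: 0b undefined. 0b->0: no, ba/abbbb meet in 0. Open state 1: 0b->1.
ba: 1a undefined. 1a->0: no, ba/baa meet in 0. 1a->1: no, ba/b meet in 1. Open state 2: 1a->2.
bb: 1b undefined. 1b->0: ok.
baa: 2a undefined. 2a->0: ok.
bab: 2b undefined. 2b->0: no, baba/abbbb meet in 0. 2b->1: ok.
All examples now run through 3 states with every (state, symbol) defined. Accept strings end in {2}, Reject strings end in {0,1}; accept={2}.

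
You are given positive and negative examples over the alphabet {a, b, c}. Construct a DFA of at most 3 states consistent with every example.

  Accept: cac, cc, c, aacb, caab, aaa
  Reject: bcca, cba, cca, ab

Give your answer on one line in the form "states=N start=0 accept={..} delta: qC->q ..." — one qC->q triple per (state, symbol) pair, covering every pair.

Grow the machine one transition at a time. Run the examples from 0; the earliest place one falls off (shortest prefix, ties alphabetical) gets sent to the lowest-numbered state that keeps every Accept/Reject pair distinguishable — a pair clashes when both reach the same state with identical unread suffix — and to a fresh state only if none does.
a: 0a undefined. 0a->0: ok.
b: 0b undefined. 0b->0: no, aaa/ab meet in 0. Open state 1: 0b->1.
c: 0c undefined. 0c->0: no, cac/cca meet in 0. 0c->1: no, c/ab meet in 1. Open state 2: 0c->2.
bc: 1c undefined. 1c->0: ok.
ca: 2a undefined. 2a->0: no, caab/ab meet in 1. 2a->1: ok.
cb: 2b undefined. 2b->0: no, cac/cba meet in 0. 2b->1: no, aacb/bcca meet in 1. 2b->2: ok.
cc: 2c undefined. 2c->0: no, cac/cca meet in 0. 2c->1: no, cc/bcca meet in 1. 2c->2: ok.
caa: 1a undefined. 1a->0: no, caab/bcca meet in 1. 1a->1: ok.
caab: 1b undefined. 1b->0: ok.
All examples now run through 3 states with every (state, symbol) defined. Accept strings end in {0,2}, Reject strings end in {1}; accept={0,2}.

states=3 start=0 accept={0,2} delta: 0a->0 0b->1 0c->2 1a->1 1b->0 1c->0 2a->1 2b->2 2c->2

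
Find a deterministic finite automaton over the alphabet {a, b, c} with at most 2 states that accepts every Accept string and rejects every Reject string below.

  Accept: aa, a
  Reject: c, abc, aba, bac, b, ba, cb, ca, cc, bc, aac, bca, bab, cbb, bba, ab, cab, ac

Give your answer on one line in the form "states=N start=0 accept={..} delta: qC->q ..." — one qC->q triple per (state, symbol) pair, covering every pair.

states=2 start=0 accept={0} delta: 0a->0 0b->1 0c->1 1a->1 1b->1 1c->1

State merging on the prefix tree: take the shortest (then alphabetical) example prefix whose next move is undefined and point that move at state 0, else 1, else 2, ...; a target is out if some Accept/Reject pair would then sit in one state with the same input left (inseparable). If every existing state is out, open a new one.
a: 0a undefined. 0a->0: ok.
b: 0b undefined. 0b->0: no, aa/aba meet in 0. Open state 1: 0b->1.
c: 0c undefined. 0c->0: no, aa/c meet in 0. 0c->1: ok.
ba: 1a undefined. 1a->0: no, aa/aba meet in 0. 1a->1: ok.
bb: 1b undefined. 1b->0: no, aa/cb meet in 0. 1b->1: ok.
bc: 1c undefined. 1c->0: no, aa/abc meet in 0. 1c->1: ok.
All examples now run through 2 states with every (state, symbol) defined. Accept strings end in {0}, Reject strings end in {1}; accept={0}.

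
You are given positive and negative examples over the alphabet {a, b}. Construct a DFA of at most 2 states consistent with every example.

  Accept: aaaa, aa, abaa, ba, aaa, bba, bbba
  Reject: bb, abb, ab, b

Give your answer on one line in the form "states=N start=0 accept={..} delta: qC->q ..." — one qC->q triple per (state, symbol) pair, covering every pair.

Fold the examples into a partial DFA from state 0: repeatedly fix the first undefined (state, symbol) met by the shortest-then-alphabetical prefix, trying targets in increasing order and rejecting any under which an Accept and a Reject string meet in one state with the same remainder; add a state when all current targets are rejected. Accepting states are where Accept strings end.
a: 0a undefined. 0a->0: ok.
b: 0b undefined. 0b->0: no, aaaa/bb meet in 0. Open state 1: 0b->1.
ba: 1a undefined. 1a->0: ok.
bb: 1b undefined. 1b->0: no, aaaa/bb meet in 0. 1b->1: ok.
All examples now run through 2 states with every (state, symbol) defined. Accept strings end in {0}, Reject strings end in {1}; accept={0}.

states=2 start=0 accept={0} delta: 0a->0 0b->1 1a->0 1b->1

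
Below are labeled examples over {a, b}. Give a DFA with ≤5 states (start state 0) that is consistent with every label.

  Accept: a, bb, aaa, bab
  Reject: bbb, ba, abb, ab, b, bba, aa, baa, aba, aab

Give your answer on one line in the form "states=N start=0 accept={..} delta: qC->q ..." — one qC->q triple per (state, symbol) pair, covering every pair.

states=4 start=0 accept={1} delta: 0a->1 0b->2 1a->0 1b->3 2a->2 2b->1 3a->0 3b->0

State merging on the prefix tree: take the shortest (then alphabetical) example prefix whose next move is undefined and point that move at state 0, else 1, else 2, ...; a target is out if some Accept/Reject pair would then sit in one state with the same input left (inseparable). If every existing state is out, open a new one.
a: 0a undefined. 0a->0: no, a/aa meet in 0. Open state 1: 0a->1.
b: 0b undefined. 0b->0: no, a/ba meet in 1. 0b->1: no, a/b meet in 1. Open state 2: 0b->2.
aa: 1a undefined. 1a->0: ok.
ab: 1b undefined. 1b->0: no, a/aba meet in 1. 1b->1: no, a/abb meet in 1. 1b->2: no, bb/abb meet in 2 with "b" left. Open state 3: 1b->3.
ba: 2a undefined. 2a->0: no, a/baa meet in 1. 2a->1: no, a/ba meet in 1. 2a->2: ok.
bb: 2b undefined. 2b->0: no, a/bba meet in 1. 2b->1: ok.
aba: 3a undefined. 3a->0: ok.
abb: 3b undefined. 3b->0: ok.
All examples now run through 4 states with every (state, symbol) defined. Accept strings end in {1}, Reject strings end in {0,2,3}; accept={1}.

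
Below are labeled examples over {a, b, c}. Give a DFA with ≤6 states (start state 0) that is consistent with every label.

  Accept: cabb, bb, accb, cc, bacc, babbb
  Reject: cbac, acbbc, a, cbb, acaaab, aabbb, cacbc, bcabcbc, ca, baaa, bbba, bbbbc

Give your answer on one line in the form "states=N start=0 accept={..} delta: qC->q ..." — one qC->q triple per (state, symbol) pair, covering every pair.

states=5 start=0 accept={1,3} delta: 0a->0 0b->1 0c->1 1a->2 1b->3 1c->1 2a->1 2b->0 2c->1 3a->3 3b->4 3c->0 4a->0 4b->3 4c->0

Grow the machine one transition at a time. Run the examples from 0; the earliest place one falls off (shortest prefix, ties alphabetical) gets sent to the lowest-numbered state that keeps every Accept/Reject pair distinguishable — a pair clashes when both reach the same state with identical unread suffix — and to a fresh state only if none does.
a: 0a undefined. 0a->0: ok.
b: 0b undefined. 0b->0: no, bb/a meet in 0. Open state 1: 0b->1.
c: 0c undefined. 0c->0: no, cabb/cbb meet in 1 with "b" left. 0c->1: ok.
ba: 1a undefined. 1a->0: no, babbb/cbb meet in 1 with "bb" left. 1a->1: no, cabb/cbb meet in 1 with "bb" left. Open state 2: 1a->2.
bb: 1b undefined. 1b->0: no, bb/a meet in 0. 1b->1: no, bb/cbb meet in 1. 1b->2: no, bb/ca meet in 2. Open state 3: 1b->3.
bc: 1c undefined. 1c->0: no, cc/a meet in 0. 1c->1: ok.
baa: 2a undefined. 2a->0: no, cc/acaaab meet in 1. 2a->1: ok.
bab: 2b undefined. 2b->0: ok.
bac: 2c undefined. 2c->0: no, cabb/cacbc meet in 1. 2c->1: ok.
bbb: 3b undefined. 3b->0: no, cabb/acbbc meet in 1. 3b->1: no, cabb/acbbc meet in 1. 3b->2: no, cabb/acbbc meet in 1. 3b->3: no, bb/cbb meet in 3. Open state 4: 3b->4.
cba: 3a undefined. 3a->0: no, cabb/cbac meet in 1. 3a->1: no, cabb/cbac meet in 1. 3a->2: no, cabb/cbac meet in 1. 3a->3: ok.
bbba: 4a undefined. 4a->0: ok.
bbbb: 4b undefined. 4b->0: no, cabb/bbbbc meet in 1. 4b->1: no, cabb/bbbbc meet in 1. 4b->2: no, cabb/bbbbc meet in 1. 4b->3: ok.
cbac: 3c undefined. 3c->0: ok.
acbbc: 4c undefined. 4c->0: ok.
All examples now run through 5 states with every (state, symbol) defined. Accept strings end in {1,3}, Reject strings end in {0,2,4}; accept={1,3}.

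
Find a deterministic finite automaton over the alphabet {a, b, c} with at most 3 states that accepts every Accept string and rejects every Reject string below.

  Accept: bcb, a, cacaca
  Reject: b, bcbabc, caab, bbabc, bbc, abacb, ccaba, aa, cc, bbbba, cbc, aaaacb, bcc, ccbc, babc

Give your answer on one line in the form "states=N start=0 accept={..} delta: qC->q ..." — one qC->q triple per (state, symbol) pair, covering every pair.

states=3 start=0 accept={1} delta: 0a->1 0b->2 0c->0 1a->0 1b->1 1c->0 2a->0 2b->1 2c->2

Fold the examples into a partial DFA from state 0: repeatedly fix the first undefined (state, symbol) met by the shortest-then-alphabetical prefix, trying targets in increasing order and rejecting any under which an Accept and a Reject string meet in one state with the same remainder; add a state when all current targets are rejected. Accepting states are where Accept strings end.
a: 0a undefined. 0a->0: no, a/aa meet in 0. Open state 1: 0a->1.
b: 0b undefined. 0b->0: no, a/bbbba meet in 1. 0b->1: no, a/b meet in 1. Open state 2: 0b->2.
c: 0c undefined. 0c->0: ok.
aa: 1a undefined. 1a->0: ok.
ab: 1b undefined. 1b->0: no, a/ccaba meet in 1. 1b->1: ok.
ba: 2a undefined. 2a->0: ok.
bb: 2b undefined. 2b->0: no, a/bbbba meet in 1. 2b->1: ok.
bc: 2c undefined. 2c->0: no, bcb/b meet in 2. 2c->1: no, bcb/bcbabc meet in 1. 2c->2: ok.
bbc: 1c undefined. 1c->0: ok.
All examples now run through 3 states with every (state, symbol) defined. Accept strings end in {1}, Reject strings end in {0,2}; accept={1}.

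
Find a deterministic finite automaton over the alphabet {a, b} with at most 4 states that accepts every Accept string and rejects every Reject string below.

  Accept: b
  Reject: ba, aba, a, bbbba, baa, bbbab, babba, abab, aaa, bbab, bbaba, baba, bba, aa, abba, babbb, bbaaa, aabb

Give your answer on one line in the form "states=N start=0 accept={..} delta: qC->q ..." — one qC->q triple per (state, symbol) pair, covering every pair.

State merging on the prefix tree: take the shortest (then alphabetical) example prefix whose next move is undefined and point that move at state 0, else 1, else 2, ...; a target is out if some Accept/Reject pair would then sit in one state with the same input left (inseparable). If every existing state is out, open a new one.
a: 0a undefined. 0a->0: ok.
b: 0b undefined. 0b->0: no, b/ba meet in 0. Open state 1: 0b->1.
ba: 1a undefined. 1a->0: no, b/abab meet in 1. 1a->1: no, b/ba meet in 1. Open state 2: 1a->2.
bb: 1b undefined. 1b->0: no, b/bbab meet in 1. 1b->1: no, b/aabb meet in 1. 1b->2: ok.
baa: 2a undefined. 2a->0: no, b/bbab meet in 1. 2a->1: no, b/baa meet in 1. 2a->2: ok.
bab: 2b undefined. 2b->0: no, b/bbbab meet in 1. 2b->1: no, b/bbbab meet in 1. 2b->2: ok.
All examples now run through 3 states with every (state, symbol) defined. Accept strings end in {1}, Reject strings end in {0,2}; accept={1}.

states=3 start=0 accept={1} delta: 0a->0 0b->1 1a->2 1b->2 2a->2 2b->2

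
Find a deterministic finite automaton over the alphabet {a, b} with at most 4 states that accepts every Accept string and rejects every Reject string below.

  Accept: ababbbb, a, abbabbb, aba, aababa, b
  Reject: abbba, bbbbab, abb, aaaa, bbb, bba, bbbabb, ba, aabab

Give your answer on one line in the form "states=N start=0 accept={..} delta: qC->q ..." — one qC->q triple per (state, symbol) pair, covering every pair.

Grow the machine one transition at a time. Run the examples from 0; the earliest place one falls off (shortest prefix, ties alphabetical) gets sent to the lowest-numbered state that keeps every Accept/Reject pair distinguishable — a pair clashes when both reach the same state with identical unread suffix — and to a fresh state only if none does.
a: 0a undefined. 0a->0: no, a/aaaa meet in 0. Open state 1: 0a->1.
b: 0b undefined. 0b->0: no, a/bba meet in 1. 0b->1: no, aba/bba meet in 1 with "ba" left. Open state 2: 0b->2.
aa: 1a undefined. 1a->0: ok.
ab: 1b undefined. 1b->0: no, ababbbb/bbb meet in 2 with "bb" left. 1b->1: no, a/abb meet in 1. 1b->2: no, aba/ba meet in 2 with "a" left. Open state 3: 1b->3.
ba: 2a undefined. 2a->0: no, aababa/aaaa meet in 0. 2a->1: no, a/ba meet in 1. 2a->2: no, aababa/bba meet in 2 with "ba" left. 2a->3: ok.
bb: 2b undefined. 2b->0: no, a/bba meet in 1. 2b->1: ok.
aba: 3a undefined. 3a->0: no, ababbbb/abb meet in 3 with "b" left. 3a->1: ok.
abb: 3b undefined. 3b->0: ok.
All examples now run through 4 states with every (state, symbol) defined. Accept strings end in {1,2}, Reject strings end in {0,3}; accept={1,2}.

states=4 start=0 accept={1,2} delta: 0a->1 0b->2 1a->0 1b->3 2a->3 2b->1 3a->1 3b->0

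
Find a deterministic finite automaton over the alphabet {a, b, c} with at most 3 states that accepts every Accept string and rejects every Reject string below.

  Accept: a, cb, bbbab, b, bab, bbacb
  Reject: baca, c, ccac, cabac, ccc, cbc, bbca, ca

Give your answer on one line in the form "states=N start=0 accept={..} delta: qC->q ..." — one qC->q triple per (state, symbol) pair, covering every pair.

Grow the machine one transition at a time. Run the examples from 0; the earliest place one falls off (shortest prefix, ties alphabetical) gets sent to the lowest-numbered state that keeps every Accept/Reject pair distinguishable — a pair clashes when both reach the same state with identical unread suffix — and to a fresh state only if none does.
a: 0a undefined. 0a->0: ok.
b: 0b undefined. 0b->0: ok.
c: 0c undefined. 0c->0: no, a/baca meet in 0. Open state 1: 0c->1.
ca: 1a undefined. 1a->0: no, a/baca meet in 0. 1a->1: ok.
cb: 1b undefined. 1b->0: ok.
cc: 1c undefined. 1c->0: ok.
All examples now run through 2 states with every (state, symbol) defined. Accept strings end in {0}, Reject strings end in {1}; accept={0}.

states=2 start=0 accept={0} delta: 0a->0 0b->0 0c->1 1a->1 1b->0 1c->0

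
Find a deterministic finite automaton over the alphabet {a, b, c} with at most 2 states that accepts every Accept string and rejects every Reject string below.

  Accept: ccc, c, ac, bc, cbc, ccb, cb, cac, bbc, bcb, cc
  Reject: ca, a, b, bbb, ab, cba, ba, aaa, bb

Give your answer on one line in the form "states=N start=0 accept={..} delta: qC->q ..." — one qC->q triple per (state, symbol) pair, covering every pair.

Fold the examples into a partial DFA from state 0: repeatedly fix the first undefined (state, symbol) met by the shortest-then-alphabetical prefix, trying targets in increasing order and rejecting any under which an Accept and a Reject string meet in one state with the same remainder; add a state when all current targets are rejected. Accepting states are where Accept strings end.
a: 0a undefined. 0a->0: ok.
b: 0b undefined. 0b->0: ok.
c: 0c undefined. 0c->0: no, ccc/ca meet in 0. Open state 1: 0c->1.
ca: 1a undefined. 1a->0: ok.
cb: 1b undefined. 1b->0: no, cb/ca meet in 0. 1b->1: ok.
cc: 1c undefined. 1c->0: no, cbc/ca meet in 0. 1c->1: ok.
All examples now run through 2 states with every (state, symbol) defined. Accept strings end in {1}, Reject strings end in {0}; accept={1}.

states=2 start=0 accept={1} delta: 0a->0 0b->0 0c->1 1a->0 1b->1 1c->1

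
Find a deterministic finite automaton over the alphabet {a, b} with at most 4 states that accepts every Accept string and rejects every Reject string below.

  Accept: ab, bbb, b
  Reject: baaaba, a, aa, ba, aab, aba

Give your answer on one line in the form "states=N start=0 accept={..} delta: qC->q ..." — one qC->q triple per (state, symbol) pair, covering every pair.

Fold the examples into a partial DFA from state 0: repeatedly fix the first undefined (state, symbol) met by the shortest-then-alphabetical prefix, trying targets in increasing order and rejecting any under which an Accept and a Reject string meet in one state with the same remainder; add a state when all current targets are rejected. Accepting states are where Accept strings end.
a: 0a undefined. 0a->0: no, ab/aab meet in 0 with "b" left. Open state 1: 0a->1.
b: 0b undefined. 0b->0: ok.
aa: 1a undefined. 1a->0: no, bbb/aa meet in 0. 1a->1: no, ab/aab meet in 1 with "b" left. Open state 2: 1a->2.
ab: 1b undefined. 1b->0: ok.
aab: 2b undefined. 2b->0: no, ab/aab meet in 0. 2b->1: ok.
baaa: 2a undefined. 2a->0: ok.
All examples now run through 3 states with every (state, symbol) defined. Accept strings end in {0}, Reject strings end in {1,2}; accept={0}.

states=3 start=0 accept={0} delta: 0a->1 0b->0 1a->2 1b->0 2a->0 2b->1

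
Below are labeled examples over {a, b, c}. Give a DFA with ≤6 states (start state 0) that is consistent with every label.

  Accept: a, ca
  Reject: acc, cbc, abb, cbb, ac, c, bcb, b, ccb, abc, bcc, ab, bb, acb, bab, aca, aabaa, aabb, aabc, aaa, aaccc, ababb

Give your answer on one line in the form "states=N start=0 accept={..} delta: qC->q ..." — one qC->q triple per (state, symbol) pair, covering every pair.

states=3 start=0 accept={1} delta: 0a->1 0b->0 0c->0 1a->2 1b->0 1c->2 2a->0 2b->0 2c->0

State merging on the prefix tree: take the shortest (then alphabetical) example prefix whose next move is undefined and point that move at state 0, else 1, else 2, ...; a target is out if some Accept/Reject pair would then sit in one state with the same input left (inseparable). If every existing state is out, open a new one.
a: 0a undefined. 0a->0: no, a/aaa meet in 0. Open state 1: 0a->1.
b: 0b undefined. 0b->0: ok.
c: 0c undefined. 0c->0: ok.
aa: 1a undefined. 1a->0: no, a/aaa meet in 1. 1a->1: no, a/aaa meet in 1. Open state 2: 1a->2.
ab: 1b undefined. 1b->0: ok.
ac: 1c undefined. 1c->0: no, a/aca meet in 1. 1c->1: no, a/acc meet in 1. 1c->2: ok.
aaa: 2a undefined. 2a->0: ok.
aab: 2b undefined. 2b->0: ok.
aac: 2c undefined. 2c->0: ok.
All examples now run through 3 states with every (state, symbol) defined. Accept strings end in {1}, Reject strings end in {0,2}; accept={1}.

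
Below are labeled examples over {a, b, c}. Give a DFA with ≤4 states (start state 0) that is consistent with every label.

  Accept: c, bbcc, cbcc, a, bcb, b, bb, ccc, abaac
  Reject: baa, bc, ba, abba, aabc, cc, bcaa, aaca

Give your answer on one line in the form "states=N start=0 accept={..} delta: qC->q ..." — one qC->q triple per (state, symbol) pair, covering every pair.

states=3 start=0 accept={0,1} delta: 0a->0 0b->1 0c->1 1a->2 1b->1 1c->2 2a->2 2b->0 2c->0

State merging on the prefix tree: take the shortest (then alphabetical) example prefix whose next move is undefined and point that move at state 0, else 1, else 2, ...; a target is out if some Accept/Reject pair would then sit in one state with the same input left (inseparable). If every existing state is out, open a new one.
a: 0a undefined. 0a->0: ok.
b: 0b undefined. 0b->0: no, c/bc meet in 0 with "c" left. Open state 1: 0b->1.
c: 0c undefined. 0c->0: no, c/cc meet in 0. 0c->1: ok.
ba: 1a undefined. 1a->0: no, a/baa meet in 0. 1a->1: no, c/baa meet in 1. Open state 2: 1a->2.
bb: 1b undefined. 1b->0: no, bbcc/bc meet in 1 with "c" left. 1b->1: ok.
bc: 1c undefined. 1c->0: no, a/bc meet in 0. 1c->1: no, c/bc meet in 1. 1c->2: ok.
baa: 2a undefined. 2a->0: no, a/baa meet in 0. 2a->1: no, c/baa meet in 1. 2a->2: ok.
bcb: 2b undefined. 2b->0: ok.
ccc: 2c undefined. 2c->0: ok.
All examples now run through 3 states with every (state, symbol) defined. Accept strings end in {0,1}, Reject strings end in {2}; accept={0,1}.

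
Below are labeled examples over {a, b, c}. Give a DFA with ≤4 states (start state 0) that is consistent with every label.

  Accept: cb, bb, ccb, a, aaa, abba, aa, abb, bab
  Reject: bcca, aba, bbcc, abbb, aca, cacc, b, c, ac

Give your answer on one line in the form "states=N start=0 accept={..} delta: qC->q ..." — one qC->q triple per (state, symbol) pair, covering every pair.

Grow the machine one transition at a time. Run the examples from 0; the earliest place one falls off (shortest prefix, ties alphabetical) gets sent to the lowest-numbered state that keeps every Accept/Reject pair distinguishable — a pair clashes when both reach the same state with identical unread suffix — and to a fresh state only if none does.
a: 0a undefined. 0a->0: ok.
b: 0b undefined. 0b->0: no, bb/aba meet in 0. Open state 1: 0b->1.
c: 0c undefined. 0c->0: no, cb/b meet in 1. 0c->1: ok.
ba: 1a undefined. 1a->0: no, a/aba meet in 0. 1a->1: ok.
bb: 1b undefined. 1b->0: ok.
bc: 1c undefined. 1c->0: no, cb/bbcc meet in 0. 1c->1: ok.
All examples now run through 2 states with every (state, symbol) defined. Accept strings end in {0}, Reject strings end in {1}; accept={0}.

states=2 start=0 accept={0} delta: 0a->0 0b->1 0c->1 1a->1 1b->0 1c->1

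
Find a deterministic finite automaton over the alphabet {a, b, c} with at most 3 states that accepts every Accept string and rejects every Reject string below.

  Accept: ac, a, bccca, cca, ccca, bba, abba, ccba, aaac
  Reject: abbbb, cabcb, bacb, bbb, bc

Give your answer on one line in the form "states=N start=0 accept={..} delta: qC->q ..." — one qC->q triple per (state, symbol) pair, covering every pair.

states=2 start=0 accept={0} delta: 0a->0 0b->1 0c->0 1a->0 1b->1 1c->1

State merging on the prefix tree: take the shortest (then alphabetical) example prefix whose next move is undefined and point that move at state 0, else 1, else 2, ...; a target is out if some Accept/Reject pair would then sit in one state with the same input left (inseparable). If every existing state is out, open a new one.
a: 0a undefined. 0a->0: ok.
b: 0b undefined. 0b->0: no, ac/bc meet in 0 with "c" left. Open state 1: 0b->1.
c: 0c undefined. 0c->0: ok.
ba: 1a undefined. 1a->0: ok.
bb: 1b undefined. 1b->0: no, ac/abbbb meet in 0. 1b->1: ok.
bc: 1c undefined. 1c->0: no, ac/bc meet in 0. 1c->1: ok.
All examples now run through 2 states with every (state, symbol) defined. Accept strings end in {0}, Reject strings end in {1}; accept={0}.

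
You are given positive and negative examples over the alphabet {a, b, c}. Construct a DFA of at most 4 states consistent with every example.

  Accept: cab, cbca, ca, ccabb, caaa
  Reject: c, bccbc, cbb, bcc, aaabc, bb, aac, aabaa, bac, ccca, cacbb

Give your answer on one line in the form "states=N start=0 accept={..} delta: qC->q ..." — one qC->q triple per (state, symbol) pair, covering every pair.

states=4 start=0 accept={2} delta: 0a->0 0b->0 0c->1 1a->2 1b->0 1c->3 2a->1 2b->2 2c->0 3a->2 3b->0 3c->0

Fold the examples into a partial DFA from state 0: repeatedly fix the first undefined (state, symbol) met by the shortest-then-alphabetical prefix, trying targets in increasing order and rejecting any under which an Accept and a Reject string meet in one state with the same remainder; add a state when all current targets are rejected. Accepting states are where Accept strings end.
a: 0a undefined. 0a->0: ok.
b: 0b undefined. 0b->0: ok.
c: 0c undefined. 0c->0: no, cab/c meet in 0. Open state 1: 0c->1.
ca: 1a undefined. 1a->0: no, cab/bb meet in 0. 1a->1: no, ca/c meet in 1. Open state 2: 1a->2.
cb: 1b undefined. 1b->0: ok.
cc: 1c undefined. 1c->0: no, cbca/ccca meet in 2. 1c->1: no, cbca/ccca meet in 2. 1c->2: no, cbca/bcc meet in 2. Open state 3: 1c->3.
caa: 2a undefined. 2a->0: no, caaa/cbb meet in 0. 2a->1: ok.
cab: 2b undefined. 2b->0: no, cab/cbb meet in 0. 2b->1: no, cab/c meet in 1. 2b->2: ok.
cac: 2c undefined. 2c->0: ok.
cca: 3a undefined. 3a->0: no, ccabb/cbb meet in 0. 3a->1: no, ccabb/cbb meet in 0. 3a->2: ok.
ccc: 3c undefined. 3c->0: ok.
bccb: 3b undefined. 3b->0: ok.
All examples now run through 4 states with every (state, symbol) defined. Accept strings end in {2}, Reject strings end in {0,1,3}; accept={2}.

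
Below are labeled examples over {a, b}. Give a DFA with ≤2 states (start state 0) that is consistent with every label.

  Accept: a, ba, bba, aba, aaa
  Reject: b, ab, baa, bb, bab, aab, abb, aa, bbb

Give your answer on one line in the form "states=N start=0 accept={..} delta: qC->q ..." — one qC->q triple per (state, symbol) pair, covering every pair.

State merging on the prefix tree: take the shortest (then alphabetical) example prefix whose next move is undefined and point that move at state 0, else 1, else 2, ...; a target is out if some Accept/Reject pair would then sit in one state with the same input left (inseparable). If every existing state is out, open a new one.
a: 0a undefined. 0a->0: no, a/aa meet in 0. Open state 1: 0a->1.
b: 0b undefined. 0b->0: ok.
aa: 1a undefined. 1a->0: ok.
ab: 1b undefined. 1b->0: ok.
All examples now run through 2 states with every (state, symbol) defined. Accept strings end in {1}, Reject strings end in {0}; accept={1}.

states=2 start=0 accept={1} delta: 0a->1 0b->0 1a->0 1b->0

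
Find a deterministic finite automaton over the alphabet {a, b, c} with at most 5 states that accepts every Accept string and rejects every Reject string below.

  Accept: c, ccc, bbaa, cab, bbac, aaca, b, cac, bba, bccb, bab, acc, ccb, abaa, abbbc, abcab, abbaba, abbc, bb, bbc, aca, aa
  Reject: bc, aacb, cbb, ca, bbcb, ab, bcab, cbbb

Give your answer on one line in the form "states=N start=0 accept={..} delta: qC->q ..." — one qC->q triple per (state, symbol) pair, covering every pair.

State merging on the prefix tree: take the shortest (then alphabetical) example prefix whose next move is undefined and point that move at state 0, else 1, else 2, ...; a target is out if some Accept/Reject pair would then sit in one state with the same input left (inseparable). If every existing state is out, open a new one.
a: 0a undefined. 0a->0: no, aaca/ca meet in 0 with "ca" left. Open state 1: 0a->1.
b: 0b undefined. 0b->0: no, c/bc meet in 0 with "c" left. 0b->1: no, bb/ab meet in 1 with "b" left. Open state 2: 0b->2.
c: 0c undefined. 0c->0: no, cab/ab meet in 1 with "b" left. 0c->1: no, aa/ca meet in 1 with "a" left. 0c->2: ok.
aa: 1a undefined. 1a->0: no, aaca/ca meet in 2 with "a" left. 1a->1: ok.
ab: 1b undefined. 1b->0: no, abbc/bc meet in 2 with "c" left. 1b->1: no, abaa/ab meet in 1. 1b->2: no, c/ab meet in 2. Open state 3: 1b->3.
ac: 1c undefined. 1c->0: no, c/aacb meet in 2. 1c->1: ok.
ba: 2a undefined. 2a->0: ok.
bb: 2b undefined. 2b->0: no, c/cbb meet in 2. 2b->1: ok.
bc: 2c undefined. 2c->0: ok.
aba: 3a undefined. 3a->0: ok.
abb: 3b undefined. 3b->0: no, abbbc/bc meet in 0. 3b->1: no, bbaa/cbbb meet in 1. 3b->2: no, c/cbbb meet in 2. 3b->3: no, abbaba/bc meet in 0. Open state 4: 3b->4.
abc: 3c undefined. 3c->0: no, abcab/aacb meet in 3. 3c->1: no, abcab/aacb meet in 3. 3c->2: ok.
abba: 4a undefined. 4a->0: no, abbaba/bc meet in 0. 4a->1: no, abbaba/bc meet in 0. 4a->2: ok.
abbb: 4b undefined. 4b->0: ok.
abbc: 4c undefined. 4c->0: no, abbc/bc meet in 0. 4c->1: ok.
All examples now run through 5 states with every (state, symbol) defined. Accept strings end in {1,2}, Reject strings end in {0,3,4}; accept={1,2}.

states=5 start=0 accept={1,2} delta: 0a->1 0b->2 0c->2 1a->1 1b->3 1c->1 2a->0 2b->1 2c->0 3a->0 3b->4 3c->2 4a->2 4b->0 4c->1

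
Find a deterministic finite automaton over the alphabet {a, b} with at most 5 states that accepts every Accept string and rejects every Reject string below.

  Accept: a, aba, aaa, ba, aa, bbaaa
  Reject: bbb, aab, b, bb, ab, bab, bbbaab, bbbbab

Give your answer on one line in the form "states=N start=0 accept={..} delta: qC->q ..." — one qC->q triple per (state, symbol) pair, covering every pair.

states=2 start=0 accept={0} delta: 0a->0 0b->1 1a->0 1b->1

Grow the machine one transition at a time. Run the examples from 0; the earliest place one falls off (shortest prefix, ties alphabetical) gets sent to the lowest-numbered state that keeps every Accept/Reject pair distinguishable — a pair clashes when both reach the same state with identical unread suffix — and to a fresh state only if none does.
a: 0a undefined. 0a->0: ok.
b: 0b undefined. 0b->0: no, a/bbb meet in 0. Open state 1: 0b->1.
ba: 1a undefined. 1a->0: ok.
bb: 1b undefined. 1b->0: no, a/bb meet in 0. 1b->1: ok.
All examples now run through 2 states with every (state, symbol) defined. Accept strings end in {0}, Reject strings end in {1}; accept={0}.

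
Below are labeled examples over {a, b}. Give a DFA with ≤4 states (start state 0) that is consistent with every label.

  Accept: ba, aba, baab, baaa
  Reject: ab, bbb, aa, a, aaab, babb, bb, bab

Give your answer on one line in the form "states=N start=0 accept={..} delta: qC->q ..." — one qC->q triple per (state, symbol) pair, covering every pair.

states=4 start=0 accept={2} delta: 0a->0 0b->1 1a->2 1b->0 2a->3 2b->0 3a->2 3b->2

State merging on the prefix tree: take the shortest (then alphabetical) example prefix whose next move is undefined and point that move at state 0, else 1, else 2, ...; a target is out if some Accept/Reject pair would then sit in one state with the same input left (inseparable). If every existing state is out, open a new one.
a: 0a undefined. 0a->0: ok.
b: 0b undefined. 0b->0: no, ba/ab meet in 0. Open state 1: 0b->1.
ba: 1a undefined. 1a->0: no, ba/aa meet in 0. 1a->1: no, ba/ab meet in 1. Open state 2: 1a->2.
bb: 1b undefined. 1b->0: ok.
baa: 2a undefined. 2a->0: no, baab/ab meet in 1. 2a->1: no, baab/aa meet in 0. 2a->2: no, baab/bab meet in 2 with "b" left. Open state 3: 2a->3.
bab: 2b undefined. 2b->0: ok.
baaa: 3a undefined. 3a->0: no, baaa/aa meet in 0. 3a->1: no, baaa/ab meet in 1. 3a->2: ok.
baab: 3b undefined. 3b->0: no, baab/aa meet in 0. 3b->1: no, baab/ab meet in 1. 3b->2: ok.
All examples now run through 4 states with every (state, symbol) defined. Accept strings end in {2}, Reject strings end in {0,1}; accept={2}.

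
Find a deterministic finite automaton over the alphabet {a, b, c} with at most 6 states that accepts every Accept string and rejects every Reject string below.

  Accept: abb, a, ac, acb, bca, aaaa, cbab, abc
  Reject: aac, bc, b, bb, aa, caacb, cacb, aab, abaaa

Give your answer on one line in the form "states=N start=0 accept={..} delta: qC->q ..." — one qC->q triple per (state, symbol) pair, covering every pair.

states=5 start=0 accept={1,3,4} delta: 0a->1 0b->0 0c->2 1a->2 1b->3 1c->1 2a->3 2b->0 2c->0 3a->4 3b->1 3c->4 4a->1 4b->0 4c->0

State merging on the prefix tree: take the shortest (then alphabetical) example prefix whose next move is undefined and point that move at state 0, else 1, else 2, ...; a target is out if some Accept/Reject pair would then sit in one state with the same input left (inseparable). If every existing state is out, open a new one.
a: 0a undefined. 0a->0: no, abb/bb meet in 0 with "bb" left. Open state 1: 0a->1.
b: 0b undefined. 0b->0: ok.
c: 0c undefined. 0c->0: no, acb/cacb meet in 1 with "cb" left. 0c->1: no, a/bc meet in 1. Open state 2: 0c->2.
aa: 1a undefined. 1a->0: no, aaaa/b meet in 0. 1a->1: no, a/aa meet in 1. 1a->2: ok.
ab: 1b undefined. 1b->0: no, abb/b meet in 0. 1b->1: no, aaaa/abaaa meet in 2 with "aa" left. 1b->2: no, abb/aab meet in 2 with "b" left. Open state 3: 1b->3.
ac: 1c undefined. 1c->0: no, ac/b meet in 0. 1c->1: ok.
ca: 2a undefined. 2a->0: no, acb/caacb meet in 3. 2a->1: no, acb/cacb meet in 3. 2a->2: no, bca/bc meet in 2. 2a->3: ok.
cb: 2b undefined. 2b->0: ok.
aac: 2c undefined. 2c->0: ok.
aba: 3a undefined. 3a->0: no, aaaa/aac meet in 0. 3a->1: no, acb/caacb meet in 3. 3a->2: no, aaaa/bc meet in 2. 3a->3: no, acb/abaaa meet in 3. Open state 4: 3a->4.
abb: 3b undefined. 3b->0: no, abb/aac meet in 0. 3b->1: ok.
abc: 3c undefined. 3c->0: no, abc/aac meet in 0. 3c->1: no, acb/cacb meet in 3. 3c->2: no, abc/bc meet in 2. 3c->3: no, abb/cacb meet in 1. 3c->4: ok.
abaa: 4a undefined. 4a->0: no, abb/abaaa meet in 1. 4a->1: ok.
caac: 4c undefined. 4c->0: ok.
cacb: 4b undefined. 4b->0: ok.
All examples now run through 5 states with every (state, symbol) defined. Accept strings end in {1,3,4}, Reject strings end in {0,2}; accept={1,3,4}.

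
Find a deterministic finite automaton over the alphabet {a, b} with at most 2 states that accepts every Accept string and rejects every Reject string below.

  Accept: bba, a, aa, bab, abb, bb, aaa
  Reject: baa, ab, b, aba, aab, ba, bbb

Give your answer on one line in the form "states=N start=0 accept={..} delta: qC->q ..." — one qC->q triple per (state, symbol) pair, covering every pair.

Fold the examples into a partial DFA from state 0: repeatedly fix the first undefined (state, symbol) met by the shortest-then-alphabetical prefix, trying targets in increasing order and rejecting any under which an Accept and a Reject string meet in one state with the same remainder; add a state when all current targets are rejected. Accepting states are where Accept strings end.
a: 0a undefined. 0a->0: ok.
b: 0b undefined. 0b->0: no, bba/baa meet in 0. Open state 1: 0b->1.
ba: 1a undefined. 1a->0: no, a/baa meet in 0. 1a->1: ok.
bb: 1b undefined. 1b->0: ok.
All examples now run through 2 states with every (state, symbol) defined. Accept strings end in {0}, Reject strings end in {1}; accept={0}.

states=2 start=0 accept={0} delta: 0a->0 0b->1 1a->1 1b->0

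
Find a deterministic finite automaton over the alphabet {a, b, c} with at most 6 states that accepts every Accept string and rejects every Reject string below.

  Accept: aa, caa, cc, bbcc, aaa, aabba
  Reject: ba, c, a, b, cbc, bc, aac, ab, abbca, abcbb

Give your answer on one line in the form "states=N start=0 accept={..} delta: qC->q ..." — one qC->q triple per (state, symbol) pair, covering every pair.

Grow the machine one transition at a time. Run the examples from 0; the earliest place one falls off (shortest prefix, ties alphabetical) gets sent to the lowest-numbered state that keeps every Accept/Reject pair distinguishable — a pair clashes when both reach the same state with identical unread suffix — and to a fresh state only if none does.
a: 0a undefined. 0a->0: no, aa/a meet in 0. Open state 1: 0a->1.
b: 0b undefined. 0b->0: ok.
c: 0c undefined. 0c->0: no, cc/c meet in 0. 0c->1: ok.
aa: 1a undefined. 1a->0: no, aa/b meet in 0. 1a->1: no, aa/ba meet in 1. Open state 2: 1a->2.
ab: 1b undefined. 1b->0: no, aa/abbca meet in 2. 1b->1: no, cc/cbc meet in 1 with "c" left. 1b->2: no, aa/ab meet in 2. Open state 3: 1b->3.
cc: 1c undefined. 1c->0: no, cc/b meet in 0. 1c->1: no, cc/ba meet in 1. 1c->2: ok.
aaa: 2a undefined. 2a->0: no, caa/b meet in 0. 2a->1: no, caa/ba meet in 1. 2a->2: ok.
aab: 2b undefined. 2b->0: no, aabba/ba meet in 1. 2b->1: ok.
aac: 2c undefined. 2c->0: ok.
abb: 3b undefined. 3b->0: no, aa/abbca meet in 2. 3b->1: no, aa/abbca meet in 2. 3b->2: ok.
abc: 3c undefined. 3c->0: ok.
aabba: 3a undefined. 3a->0: no, aabba/b meet in 0. 3a->1: no, aabba/ba meet in 1. 3a->2: ok.
All examples now run through 4 states with every (state, symbol) defined. Accept strings end in {2}, Reject strings end in {0,1,3}; accept={2}.

states=4 start=0 accept={2} delta: 0a->1 0b->0 0c->1 1a->2 1b->3 1c->2 2a->2 2b->1 2c->0 3a->2 3b->2 3c->0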